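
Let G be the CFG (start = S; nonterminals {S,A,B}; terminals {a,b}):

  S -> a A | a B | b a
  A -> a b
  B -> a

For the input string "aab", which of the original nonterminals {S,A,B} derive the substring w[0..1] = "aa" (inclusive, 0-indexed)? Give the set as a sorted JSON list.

CNF form of G:
  S -> T0 A | T0 B | T1 T0
  A -> T0 T1
  B -> a
  T0 -> a
  T1 -> b

CYK table (by increasing span) — only the sub-triangle for w[0..1]:
  cell(0,0) a: {B,T0}  orig:{B}
  cell(1,1) a: {B,T0}  orig:{B}
  cell(0,1) aa: {S}

Original NTs in T[0,1] deriving "aa": ["S"]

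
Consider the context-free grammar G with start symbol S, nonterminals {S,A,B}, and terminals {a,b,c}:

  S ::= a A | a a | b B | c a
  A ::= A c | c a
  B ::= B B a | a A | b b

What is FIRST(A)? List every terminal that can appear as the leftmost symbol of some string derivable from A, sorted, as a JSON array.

FIRST iteration:
round 1:
  A via A→c a: +{c}
  B via B→a A: +{a}
  B via B→b b: +{b}
  S via S→a A: +{a}
  S via S→b B: +{b}
  S via S→c a: +{c}
  FIRST[S]={a,b,c}  FIRST[A]={c}  FIRST[B]={a,b}
round 2: (stable)
  FIRST[S]={a,b,c}  FIRST[A]={c}  FIRST[B]={a,b}

FIRST(A) = ["c"]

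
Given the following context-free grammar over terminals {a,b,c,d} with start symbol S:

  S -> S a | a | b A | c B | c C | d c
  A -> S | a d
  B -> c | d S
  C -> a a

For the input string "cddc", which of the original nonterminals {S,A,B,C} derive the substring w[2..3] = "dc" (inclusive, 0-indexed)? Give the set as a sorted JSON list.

Convert to CNF:
  S -> S T0 | T1 T3 | T2 A | T3 B | T3 C | a
  A -> S T0 | T0 T1 | T1 T3 | T2 A | T3 B | T3 C | a
  B -> T1 S | c
  C -> T0 T0
  T0 -> a
  T1 -> d
  T2 -> b
  T3 -> c

Fill CYK table bottom-up, restricted to cells inside w[2..3]:
  T[2,2] 'd' = {T1}  orig:{}
  T[3,3] 'c' = {B,T3}  orig:{B}
  T[2,3] 'dc' = {A,S}

Original NTs in T[2,3] deriving "dc": ["A", "S"]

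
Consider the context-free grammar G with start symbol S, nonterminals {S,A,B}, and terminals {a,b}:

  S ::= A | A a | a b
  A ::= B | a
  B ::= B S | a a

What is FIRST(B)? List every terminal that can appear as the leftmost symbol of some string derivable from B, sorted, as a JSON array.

FIRST iteration:
iter 1:
  A via A→a: +{a}
  B via B→a a: +{a}
  S via S→A: +{a}
  FIRST[S]={a}  FIRST[A]={a}  FIRST[B]={a}
iter 2: done
  FIRST[S]={a}  FIRST[A]={a}  FIRST[B]={a}

FIRST(B) = ["a"]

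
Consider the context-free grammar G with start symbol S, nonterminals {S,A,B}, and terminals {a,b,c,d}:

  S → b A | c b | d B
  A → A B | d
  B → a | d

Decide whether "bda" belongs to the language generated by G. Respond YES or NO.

CNF form of G:
  S -> T0 A | T1 T0 | T2 B
  A -> A B | d
  B -> a | d
  T0 -> b
  T1 -> c
  T2 -> d

CYK fill:
  [0..0]={T0}  "b"  orig:{}
  [1..1]={A,B,T2}  "d"  orig:{A,B}
  [2..2]={B}  "a"
  [0..1]={S}  "bd"
  [1..2]={A,S}  "da"
  [0..2]={S}  "bda"

S ∈ T[0,2] ⇒ YES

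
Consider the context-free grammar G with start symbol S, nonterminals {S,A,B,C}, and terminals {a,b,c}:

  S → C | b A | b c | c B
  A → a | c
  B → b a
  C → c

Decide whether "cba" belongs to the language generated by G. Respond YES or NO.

Convert to CNF:
  S -> T0 A | T0 T2 | T2 B | c
  A -> a | c
  B -> T0 T1
  C -> c
  T0 -> b
  T1 -> a
  T2 -> c

CYK table (by increasing span):
  [0..0]={A,C,S,T2}  "c"  orig:{A,C,S}
  [1..1]={T0}  "b"  orig:{}
  [2..2]={A,T1}  "a"  orig:{A}
  [0..1]=∅  "cb"
  [1..2]={B,S}  "ba"
  [0..2]={S}  "cba"

S ∈ T[0,2] ⇒ YES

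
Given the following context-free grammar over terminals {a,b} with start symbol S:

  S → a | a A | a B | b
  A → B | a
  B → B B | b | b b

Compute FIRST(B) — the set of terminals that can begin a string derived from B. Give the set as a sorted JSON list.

FIRST iteration:
pass 1:
  A via A→a: +{a}
  B via B→b: +{b}
  S via S→a: +{a}
  S via S→b: +{b}
  FIRST[S]={a,b}  FIRST[A]={a}  FIRST[B]={b}
pass 2:
  A via A→B: +{b}
  FIRST[S]={a,b}  FIRST[A]={a,b}  FIRST[B]={b}
pass 3: (no change)
  FIRST[S]={a,b}  FIRST[A]={a,b}  FIRST[B]={b}

FIRST(B) = ["b"]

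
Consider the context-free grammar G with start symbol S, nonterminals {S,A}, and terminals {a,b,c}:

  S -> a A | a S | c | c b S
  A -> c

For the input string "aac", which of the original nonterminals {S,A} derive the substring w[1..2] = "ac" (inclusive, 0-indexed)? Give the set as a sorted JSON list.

CNF form of G:
  S -> T0 A | T0 S | T1 X3 | c
  A -> c
  T0 -> a
  T1 -> c
  T2 -> b
  X3 -> T2 S

Fill CYK table bottom-up (cells [i..j] with 1 ≤ i ≤ j ≤ 2 only):
  T[1,1] 'a' = {T0}  orig:{}
  T[2,2] 'c' = {A,S,T1}  orig:{A,S}
  T[1,2] 'ac' = {S}

Original NTs in T[1,2] deriving "ac": ["S"]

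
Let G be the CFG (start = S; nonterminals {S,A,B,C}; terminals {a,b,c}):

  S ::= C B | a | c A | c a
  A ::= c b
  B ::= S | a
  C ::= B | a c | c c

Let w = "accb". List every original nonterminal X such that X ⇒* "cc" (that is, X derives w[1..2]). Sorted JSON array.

Convert to CNF:
  S -> C B | T0 A | T0 T2 | a
  A -> T0 T1
  B -> C B | T0 A | T0 T2 | a
  C -> C B | T0 A | T0 T0 | T0 T2 | T2 T0 | a
  T0 -> c
  T1 -> b
  T2 -> a

CYK fill (cells [i..j] with 1 ≤ i ≤ j ≤ 2 only):
  [1..1]={T0}  "c"  orig:{}
  [2..2]={T0}  "c"  orig:{}
  [1..2]={C}  "cc"

Original NTs in T[1,2] deriving "cc": ["C"]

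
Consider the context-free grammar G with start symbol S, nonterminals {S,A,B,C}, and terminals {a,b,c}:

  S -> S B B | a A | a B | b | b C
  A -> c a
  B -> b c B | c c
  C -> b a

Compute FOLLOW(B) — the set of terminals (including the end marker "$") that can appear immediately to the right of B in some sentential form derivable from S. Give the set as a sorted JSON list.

FIRST sets, iterate to fixpoint:
round 1:
  A via A→c a: +{c}
  B via B→b c B: +{b}
  B via B→c c: +{c}
  C via C→b a: +{b}
  S via S→a A: +{a}
  S via S→b: +{b}
  FIRST[S]={a,b}  FIRST[A]={c}  FIRST[B]={b,c}  FIRST[C]={b}
round 2: — fixpoint
  FIRST[S]={a,b}  FIRST[A]={c}  FIRST[B]={b,c}  FIRST[C]={b}

Compute FOLLOW by fixpoint:
FOLLOW(S) := {$}
iter 1:
  S→S B B: FOLLOW(S) ⊇ FIRST(B) = {b,c}; new: +{b,c}
  S→S B B: FOLLOW(B) ⊇ FIRST(B) = {b,c}; new: +{b,c}
  S→S B B: FOLLOW(B) ⊇ FOLLOW(S) ⊇ {$,b,c}; new: +{$}
  S→a A: FOLLOW(A) ⊇ FOLLOW(S) ⊇ {$,b,c}; new: +{$,b,c}
  S→b C: FOLLOW(C) ⊇ FOLLOW(S) ⊇ {$,b,c}; new: +{$,b,c}
  FOLLOW(S)={$,b,c}  FOLLOW(A)={$,b,c}  FOLLOW(B)={$,b,c}  FOLLOW(C)={$,b,c}
iter 2: (stable)
  FOLLOW(S)={$,b,c}  FOLLOW(A)={$,b,c}  FOLLOW(B)={$,b,c}  FOLLOW(C)={$,b,c}

FOLLOW(B) = ["$", "b", "c"]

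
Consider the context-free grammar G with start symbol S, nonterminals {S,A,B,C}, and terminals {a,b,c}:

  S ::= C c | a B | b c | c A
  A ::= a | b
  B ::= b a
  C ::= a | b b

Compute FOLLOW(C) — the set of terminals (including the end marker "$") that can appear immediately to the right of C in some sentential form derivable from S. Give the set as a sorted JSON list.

Compute FIRST by fixpoint:
pass 1:
  A via A→a: +{a}
  A via A→b: +{b}
  B via B→b a: +{b}
  C via C→a: +{a}
  C via C→b b: +{b}
  S via S→C c: +{a,b}
  S via S→c A: +{c}
  FIRST[S]={a,b,c}  FIRST[A]={a,b}  FIRST[B]={b}  FIRST[C]={a,b}
pass 2: done
  FIRST[S]={a,b,c}  FIRST[A]={a,b}  FIRST[B]={b}  FIRST[C]={a,b}

Compute FOLLOW by fixpoint:
initialize: $ ∈ FOLLOW(S)
[1]
  S→C c: FOLLOW(C) ⊇ FIRST(c) = {c}; new: +{c}
  S→a B: FOLLOW(B) ⊇ FOLLOW(S) ⊇ {$}; new: +{$}
  S→c A: FOLLOW(A) ⊇ FOLLOW(S) ⊇ {$}; new: +{$}
  FOLLOW(S)={$}  FOLLOW(A)={$}  FOLLOW(B)={$}  FOLLOW(C)={c}
[2] done
  FOLLOW(S)={$}  FOLLOW(A)={$}  FOLLOW(B)={$}  FOLLOW(C)={c}

FOLLOW(C) = ["c"]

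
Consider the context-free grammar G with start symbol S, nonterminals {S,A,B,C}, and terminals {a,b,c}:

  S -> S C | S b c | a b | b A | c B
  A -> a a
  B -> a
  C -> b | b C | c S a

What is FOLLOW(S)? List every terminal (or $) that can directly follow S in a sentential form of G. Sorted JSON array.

Compute FIRST by fixpoint:
iter 1:
  A via A→a a: +{a}
  B via B→a: +{a}
  C via C→b: +{b}
  C via C→c S a: +{c}
  S via S→a b: +{a}
  S via S→b A: +{b}
  S via S→c B: +{c}
  FIRST[S]={a,b,c}  FIRST[A]={a}  FIRST[B]={a}  FIRST[C]={b,c}
iter 2: (stable)
  FIRST[S]={a,b,c}  FIRST[A]={a}  FIRST[B]={a}  FIRST[C]={b,c}

FOLLOW iteration:
seed FOLLOW(S) with $
[1]
  C→c S a: FOLLOW(S) ⊇ FIRST(a) = {a}; new: +{a}
  S→S C: FOLLOW(S) ⊇ FIRST(C) = {b,c}; new: +{b,c}
  S→S C: FOLLOW(C) ⊇ FOLLOW(S) ⊇ {$,a,b,c}; new: +{$,a,b,c}
  S→b A: FOLLOW(A) ⊇ FOLLOW(S) ⊇ {$,a,b,c}; new: +{$,a,b,c}
  S→c B: FOLLOW(B) ⊇ FOLLOW(S) ⊇ {$,a,b,c}; new: +{$,a,b,c}
  S: {$,a,b,c}  A: {$,a,b,c}  B: {$,a,b,c}  C: {$,a,b,c}
[2] — fixpoint
  S: {$,a,b,c}  A: {$,a,b,c}  B: {$,a,b,c}  C: {$,a,b,c}

FOLLOW(S) = ["$", "a", "b", "c"]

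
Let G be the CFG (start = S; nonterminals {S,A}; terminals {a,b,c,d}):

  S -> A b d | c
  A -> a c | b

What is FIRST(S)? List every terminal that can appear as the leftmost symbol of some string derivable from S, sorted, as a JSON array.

FIRST sets, iterate to fixpoint:
iter 1:
  A via A→a c: +{a}
  A via A→b: +{b}
  S via S→A b d: +{a,b}
  S via S→c: +{c}
  S: {a,b,c}  A: {a,b}
iter 2: (no change)
  S: {a,b,c}  A: {a,b}

FIRST(S) = ["a", "b", "c"]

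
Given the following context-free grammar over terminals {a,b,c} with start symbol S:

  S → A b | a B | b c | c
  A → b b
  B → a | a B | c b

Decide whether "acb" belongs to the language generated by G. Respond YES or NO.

CNF form of G:
  S -> A T0 | T0 T2 | T1 B | c
  A -> T0 T0
  B -> T1 B | T2 T0 | a
  T0 -> b
  T1 -> a
  T2 -> c

Fill CYK table bottom-up:
  [0..0]={B,T1}  "a"  orig:{B}
  [1..1]={S,T2}  "c"  orig:{S}
  [2..2]={T0}  "b"  orig:{}
  [0..1]=∅  "ac"
  [1..2]={B}  "cb"
  [0..2]={B,S}  "acb"

S ∈ T[0,2] ⇒ YES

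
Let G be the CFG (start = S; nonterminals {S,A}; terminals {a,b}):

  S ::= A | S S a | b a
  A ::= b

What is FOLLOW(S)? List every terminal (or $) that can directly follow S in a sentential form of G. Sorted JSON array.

Compute FIRST by fixpoint:
pass 1:
  A via A→b: +{b}
  S via S→A: +{b}
  S: {b}  A: {b}
pass 2: done
  S: {b}  A: {b}

FOLLOW sets:
seed FOLLOW(S) with $
round 1:
  S→A: FOLLOW(A) ⊇ FOLLOW(S) ⊇ {$}; new: +{$}
  S→S S a: FOLLOW(S) ⊇ FIRST(S) = {b}; new: +{b}
  S→S S a: FOLLOW(S) ⊇ FIRST(a) = {a}; new: +{a}
  FOLLOW(S)={$,a,b}  FOLLOW(A)={$}
round 2:
  S→A: FOLLOW(A) ⊇ FOLLOW(S) ⊇ {$,a,b}; new: +{a,b}
  FOLLOW(S)={$,a,b}  FOLLOW(A)={$,a,b}
round 3: done
  FOLLOW(S)={$,a,b}  FOLLOW(A)={$,a,b}

FOLLOW(S) = ["$", "a", "b"]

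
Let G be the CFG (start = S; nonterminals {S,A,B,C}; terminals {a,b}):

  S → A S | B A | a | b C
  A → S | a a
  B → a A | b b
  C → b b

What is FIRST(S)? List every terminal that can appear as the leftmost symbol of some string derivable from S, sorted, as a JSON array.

Compute FIRST by fixpoint:
pass 1:
  A via A→a a: +{a}
  B via B→a A: +{a}
  B via B→b b: +{b}
  C via C→b b: +{b}
  S via S→A S: +{a}
  S via S→B A: +{b}
  S: {a,b}  A: {a}  B: {a,b}  C: {b}
pass 2:
  A via A→S: +{b}
  S: {a,b}  A: {a,b}  B: {a,b}  C: {b}
pass 3: (stable)
  S: {a,b}  A: {a,b}  B: {a,b}  C: {b}

FIRST(S) = ["a", "b"]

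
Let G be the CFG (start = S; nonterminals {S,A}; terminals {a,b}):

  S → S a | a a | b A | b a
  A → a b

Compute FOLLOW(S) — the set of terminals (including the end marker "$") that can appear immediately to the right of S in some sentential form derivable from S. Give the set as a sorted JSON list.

FIRST iteration:
[1]
  A via A→a b: +{a}
  S via S→a a: +{a}
  S via S→b A: +{b}
  FIRST(S)={a,b}  FIRST(A)={a}
[2] — fixpoint
  FIRST(S)={a,b}  FIRST(A)={a}

FOLLOW iteration:
initialize: $ ∈ FOLLOW(S)
round 1:
  S→S a: FOLLOW(S) ⊇ FIRST(a) = {a}; new: +{a}
  S→b A: FOLLOW(A) ⊇ FOLLOW(S) ⊇ {$,a}; new: +{$,a}
  S: {$,a}  A: {$,a}
round 2: (no change)
  S: {$,a}  A: {$,a}

FOLLOW(S) = ["$", "a"]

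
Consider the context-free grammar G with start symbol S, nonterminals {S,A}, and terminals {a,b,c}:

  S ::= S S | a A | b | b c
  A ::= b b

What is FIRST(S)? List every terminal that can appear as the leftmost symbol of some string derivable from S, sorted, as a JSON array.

FIRST sets, iterate to fixpoint:
pass 1:
  A via A→b b: +{b}
  S via S→a A: +{a}
  S via S→b: +{b}
  FIRST(S)={a,b}  FIRST(A)={b}
pass 2: (stable)
  FIRST(S)={a,b}  FIRST(A)={b}

FIRST(S) = ["a", "b"]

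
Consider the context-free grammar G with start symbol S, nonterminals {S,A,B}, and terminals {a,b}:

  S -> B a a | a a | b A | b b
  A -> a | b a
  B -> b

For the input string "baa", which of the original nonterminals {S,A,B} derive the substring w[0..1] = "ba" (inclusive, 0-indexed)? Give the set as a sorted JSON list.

CNF form of G:
  S -> B X2 | T0 A | T0 T0 | T1 T1
  A -> T0 T1 | a
  B -> b
  T0 -> b
  T1 -> a
  X2 -> T1 T1

CYK fill — only the sub-triangle for w[0..1]:
  [0..0]={B,T0}  "b"  orig:{B}
  [1..1]={A,T1}  "a"  orig:{A}
  [0..1]={A,S}  "ba"

Original NTs in T[0,1] deriving "ba": ["A", "S"]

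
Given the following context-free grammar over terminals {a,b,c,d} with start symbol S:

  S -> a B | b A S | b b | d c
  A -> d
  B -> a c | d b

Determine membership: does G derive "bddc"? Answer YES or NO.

CNF form of G:
  S -> T0 B | T2 T1 | T3 T3 | T3 X4
  A -> d
  B -> T0 T1 | T2 T3
  T0 -> a
  T1 -> c
  T2 -> d
  T3 -> b
  X4 -> A S

CYK table (by increasing span):
  cell(0,0) b: {T3}  orig:{}
  cell(1,1) d: {A,T2}  orig:{A}
  cell(2,2) d: {A,T2}  orig:{A}
  cell(3,3) c: {T1}  orig:{}
  cell(0,1) bd: ∅
  cell(1,2) dd: ∅
  cell(2,3) dc: {S}
  cell(0,2) bdd: ∅
  cell(1,3) ddc: {X4}  orig:{}
  cell(0,3) bddc: {S}

S ∈ T[0,3] ⇒ YES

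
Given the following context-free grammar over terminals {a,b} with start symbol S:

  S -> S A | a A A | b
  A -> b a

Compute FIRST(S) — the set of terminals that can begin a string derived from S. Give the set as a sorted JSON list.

FIRST sets, iterate to fixpoint:
pass 1:
  A via A→b a: +{b}
  S via S→a A A: +{a}
  S via S→b: +{b}
  FIRST(S)={a,b}  FIRST(A)={b}
pass 2: (stable)
  FIRST(S)={a,b}  FIRST(A)={b}

FIRST(S) = ["a", "b"]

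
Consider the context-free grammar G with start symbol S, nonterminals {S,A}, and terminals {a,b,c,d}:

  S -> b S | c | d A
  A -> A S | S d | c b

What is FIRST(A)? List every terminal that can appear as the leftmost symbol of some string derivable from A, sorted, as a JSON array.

Compute FIRST by fixpoint:
pass 1:
  A via A→c b: +{c}
  S via S→b S: +{b}
  S via S→c: +{c}
  S via S→d A: +{d}
  FIRST[S]={b,c,d}  FIRST[A]={c}
pass 2:
  A via A→S d: +{b,d}
  FIRST[S]={b,c,d}  FIRST[A]={b,c,d}
pass 3: done
  FIRST[S]={b,c,d}  FIRST[A]={b,c,d}

FIRST(A) = ["b", "c", "d"]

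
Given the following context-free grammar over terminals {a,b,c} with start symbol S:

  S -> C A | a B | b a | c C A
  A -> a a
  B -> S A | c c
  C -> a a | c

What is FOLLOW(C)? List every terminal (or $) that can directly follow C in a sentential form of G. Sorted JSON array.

Compute FIRST by fixpoint:
round 1:
  A via A→a a: +{a}
  B via B→c c: +{c}
  C via C→a a: +{a}
  C via C→c: +{c}
  S via S→C A: +{a,c}
  S via S→b a: +{b}
  FIRST[S]={a,b,c}  FIRST[A]={a}  FIRST[B]={c}  FIRST[C]={a,c}
round 2:
  B via B→S A: +{a,b}
  FIRST[S]={a,b,c}  FIRST[A]={a}  FIRST[B]={a,b,c}  FIRST[C]={a,c}
round 3: — fixpoint
  FIRST[S]={a,b,c}  FIRST[A]={a}  FIRST[B]={a,b,c}  FIRST[C]={a,c}

FOLLOW sets:
initialize: $ ∈ FOLLOW(S)
pass 1:
  B→S A: FOLLOW(S) ⊇ FIRST(A) = {a}; new: +{a}
  S→C A: FOLLOW(C) ⊇ FIRST(A) = {a}; new: +{a}
  S→C A: FOLLOW(A) ⊇ FOLLOW(S) ⊇ {$,a}; new: +{$,a}
  S→a B: FOLLOW(B) ⊇ FOLLOW(S) ⊇ {$,a}; new: +{$,a}
  FOLLOW[S]={$,a}  FOLLOW[A]={$,a}  FOLLOW[B]={$,a}  FOLLOW[C]={a}
pass 2: (stable)
  FOLLOW[S]={$,a}  FOLLOW[A]={$,a}  FOLLOW[B]={$,a}  FOLLOW[C]={a}

FOLLOW(C) = ["a"]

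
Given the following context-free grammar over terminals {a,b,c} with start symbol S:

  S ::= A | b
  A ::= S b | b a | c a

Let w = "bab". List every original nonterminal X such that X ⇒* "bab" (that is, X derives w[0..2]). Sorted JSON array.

CNF form of G:
  S -> S T0 | T0 T1 | T2 T1 | b
  A -> S T0 | T0 T1 | T2 T1
  T0 -> b
  T1 -> a
  T2 -> c

CYK fill — only the sub-triangle for w[0..2]:
  cell(0,0) b: {S,T0}  orig:{S}
  cell(1,1) a: {T1}  orig:{}
  cell(2,2) b: {S,T0}  orig:{S}
  cell(0,1) ba: {A,S}
  cell(1,2) ab: ∅
  cell(0,2) bab: {A,S}

Original NTs in T[0,2] deriving "bab": ["A", "S"]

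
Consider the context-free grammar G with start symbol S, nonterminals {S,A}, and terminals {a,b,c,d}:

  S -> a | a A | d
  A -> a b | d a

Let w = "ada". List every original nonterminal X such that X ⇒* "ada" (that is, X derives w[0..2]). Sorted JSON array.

Convert to CNF:
  S -> T0 A | a | d
  A -> T0 T1 | T2 T0
  T0 -> a
  T1 -> b
  T2 -> d

CYK table (by increasing span), restricted to cells inside w[0..2]:
  cell(0,0) a: {S,T0}  orig:{S}
  cell(1,1) d: {S,T2}  orig:{S}
  cell(2,2) a: {S,T0}  orig:{S}
  cell(0,1) ad: ∅
  cell(1,2) da: {A}
  cell(0,2) ada: {S}

Original NTs in T[0,2] deriving "ada": ["S"]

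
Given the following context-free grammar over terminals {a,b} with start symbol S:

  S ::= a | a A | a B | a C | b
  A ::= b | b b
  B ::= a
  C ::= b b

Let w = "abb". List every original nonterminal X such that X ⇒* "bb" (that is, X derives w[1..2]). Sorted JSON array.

CNF form of G:
  S -> T1 A | T1 B | T1 C | a | b
  A -> T0 T0 | b
  B -> a
  C -> T0 T0
  T0 -> b
  T1 -> a

CYK fill, restricted to cells inside w[1..2]:
  cell(1,1) b: {A,S,T0}  orig:{A,S}
  cell(2,2) b: {A,S,T0}  orig:{A,S}
  cell(1,2) bb: {A,C}

Original NTs in T[1,2] deriving "bb": ["A", "C"]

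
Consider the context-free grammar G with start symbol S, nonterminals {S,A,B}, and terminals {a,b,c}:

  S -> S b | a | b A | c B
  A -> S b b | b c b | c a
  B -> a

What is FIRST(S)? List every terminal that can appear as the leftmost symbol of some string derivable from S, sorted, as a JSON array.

FIRST iteration:
pass 1:
  A via A→b c b: +{b}
  A via A→c a: +{c}
  B via B→a: +{a}
  S via S→a: +{a}
  S via S→b A: +{b}
  S via S→c B: +{c}
  FIRST(S)={a,b,c}  FIRST(A)={b,c}  FIRST(B)={a}
pass 2:
  A via A→S b b: +{a}
  FIRST(S)={a,b,c}  FIRST(A)={a,b,c}  FIRST(B)={a}
pass 3: (no change)
  FIRST(S)={a,b,c}  FIRST(A)={a,b,c}  FIRST(B)={a}

FIRST(S) = ["a", "b", "c"]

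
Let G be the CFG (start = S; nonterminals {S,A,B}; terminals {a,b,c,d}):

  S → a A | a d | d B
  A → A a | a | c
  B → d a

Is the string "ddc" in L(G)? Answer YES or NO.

Convert to CNF:
  S -> T0 A | T0 T1 | T1 B
  A -> A T0 | a | c
  B -> T1 T0
  T0 -> a
  T1 -> d

CYK table (by increasing span):
  [0..0]={T1}  "d"  orig:{}
  [1..1]={T1}  "d"  orig:{}
  [2..2]={A}  "c"
  [0..1]=∅  "dd"
  [1..2]=∅  "dc"
  [0..2]=∅  "ddc"

S ∉ T[0,2] ⇒ NO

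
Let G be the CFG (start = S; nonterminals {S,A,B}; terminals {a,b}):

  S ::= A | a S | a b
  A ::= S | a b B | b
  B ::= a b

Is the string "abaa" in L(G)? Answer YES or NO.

CNF form of G:
  S -> T0 S | T0 T1 | T0 X3 | b
  A -> T0 S | T0 T1 | T0 X2 | b
  B -> T0 T1
  T0 -> a
  T1 -> b
  X2 -> T1 B
  X3 -> T1 B

CYK table (by increasing span):
  cell(0,0) a: {T0}  orig:{}
  cell(1,1) b: {A,S,T1}  orig:{A,S}
  cell(2,2) a: {T0}  orig:{}
  cell(3,3) a: {T0}  orig:{}
  cell(0,1) ab: {A,B,S}
  cell(1,2) ba: ∅
  cell(2,3) aa: ∅
  cell(0,2) aba: ∅
  cell(1,3) baa: ∅
  cell(0,3) abaa: ∅

S ∉ T[0,3] ⇒ NO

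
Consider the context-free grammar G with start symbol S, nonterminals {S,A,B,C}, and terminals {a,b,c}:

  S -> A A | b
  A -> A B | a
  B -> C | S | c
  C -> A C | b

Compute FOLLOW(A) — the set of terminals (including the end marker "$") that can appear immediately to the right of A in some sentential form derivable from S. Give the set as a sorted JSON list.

FIRST sets, iterate to fixpoint:
round 1:
  A via A→a: +{a}
  B via B→c: +{c}
  C via C→A C: +{a}
  C via C→b: +{b}
  S via S→A A: +{a}
  S via S→b: +{b}
  S: {a,b}  A: {a}  B: {c}  C: {a,b}
round 2:
  B via B→C: +{a,b}
  S: {a,b}  A: {a}  B: {a,b,c}  C: {a,b}
round 3: (no change)
  S: {a,b}  A: {a}  B: {a,b,c}  C: {a,b}

FOLLOW iteration:
initialize: $ ∈ FOLLOW(S)
round 1:
  A→A B: FOLLOW(A) ⊇ FIRST(B) = {a,b,c}; new: +{a,b,c}
  A→A B: FOLLOW(B) ⊇ FOLLOW(A) ⊇ {a,b,c}; new: +{a,b,c}
  B→C: FOLLOW(C) ⊇ FOLLOW(B) ⊇ {a,b,c}; new: +{a,b,c}
  B→S: FOLLOW(S) ⊇ FOLLOW(B) ⊇ {a,b,c}; new: +{a,b,c}
  S→A A: FOLLOW(A) ⊇ FOLLOW(S) ⊇ {$,a,b,c}; new: +{$}
  FOLLOW(S)={$,a,b,c}  FOLLOW(A)={$,a,b,c}  FOLLOW(B)={a,b,c}  FOLLOW(C)={a,b,c}
round 2:
  A→A B: FOLLOW(B) ⊇ FOLLOW(A) ⊇ {$,a,b,c}; new: +{$}
  B→C: FOLLOW(C) ⊇ FOLLOW(B) ⊇ {$,a,b,c}; new: +{$}
  FOLLOW(S)={$,a,b,c}  FOLLOW(A)={$,a,b,c}  FOLLOW(B)={$,a,b,c}  FOLLOW(C)={$,a,b,c}
round 3: — fixpoint
  FOLLOW(S)={$,a,b,c}  FOLLOW(A)={$,a,b,c}  FOLLOW(B)={$,a,b,c}  FOLLOW(C)={$,a,b,c}

FOLLOW(A) = ["$", "a", "b", "c"]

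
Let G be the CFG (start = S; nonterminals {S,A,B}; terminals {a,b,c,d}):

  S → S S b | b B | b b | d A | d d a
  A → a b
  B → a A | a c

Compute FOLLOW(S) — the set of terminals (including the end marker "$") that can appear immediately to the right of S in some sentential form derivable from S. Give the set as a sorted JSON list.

FIRST sets, iterate to fixpoint:
iter 1:
  A via A→a b: +{a}
  B via B→a A: +{a}
  S via S→b B: +{b}
  S via S→d A: +{d}
  FIRST(S)={b,d}  FIRST(A)={a}  FIRST(B)={a}
iter 2: (no change)
  FIRST(S)={b,d}  FIRST(A)={a}  FIRST(B)={a}

FOLLOW iteration:
initialize: $ ∈ FOLLOW(S)
iter 1:
  S→S S b: FOLLOW(S) ⊇ FIRST(S) = {b,d}; new: +{b,d}
  S→b B: FOLLOW(B) ⊇ FOLLOW(S) ⊇ {$,b,d}; new: +{$,b,d}
  S→d A: FOLLOW(A) ⊇ FOLLOW(S) ⊇ {$,b,d}; new: +{$,b,d}
  S: {$,b,d}  A: {$,b,d}  B: {$,b,d}
iter 2: (no change)
  S: {$,b,d}  A: {$,b,d}  B: {$,b,d}

FOLLOW(S) = ["$", "b", "d"]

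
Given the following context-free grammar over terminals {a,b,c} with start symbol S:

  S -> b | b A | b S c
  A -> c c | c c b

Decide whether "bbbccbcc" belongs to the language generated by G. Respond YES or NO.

CNF form of G:
  S -> T1 A | T1 X3 | b
  A -> T0 T0 | T0 X2
  T0 -> c
  T1 -> b
  X2 -> T0 T1
  X3 -> S T0

CYK table (by increasing span):
  [0..0]={S,T1}  "b"  orig:{S}
  [1..1]={S,T1}  "b"  orig:{S}
  [2..2]={S,T1}  "b"  orig:{S}
  [3..3]={T0}  "c"  orig:{}
  [4..4]={T0}  "c"  orig:{}
  [5..5]={S,T1}  "b"  orig:{S}
  [6..6]={T0}  "c"  orig:{}
  [7..7]={T0}  "c"  orig:{}
  [0..1]=∅  "bb"
  [1..2]=∅  "bb"
  [2..3]={X3}  "bc"  orig:{}
  [3..4]={A}  "cc"
  [4..5]={X2}  "cb"  orig:{}
  [5..6]={X3}  "bc"  orig:{}
  [6..7]={A}  "cc"
  [0..2]=∅  "bbb"
  [1..3]={S}  "bbc"
  [2..4]={S}  "bcc"
  [3..5]={A}  "ccb"
  [4..6]=∅  "cbc"
  [5..7]={S}  "bcc"
  [0..3]=∅  "bbbc"
  [1..4]={X3}  "bbcc"  orig:{}
  [2..5]={S}  "bccb"
  [3..6]=∅  "ccbc"
  [4..7]=∅  "cbcc"
  [0..4]={S}  "bbbcc"
  [1..5]=∅  "bbccb"
  [2..6]={X3}  "bccbc"  orig:{}
  [3..7]=∅  "ccbcc"
  [0..5]=∅  "bbbccb"
  [1..6]={S}  "bbccbc"
  [2..7]=∅  "bccbcc"
  [0..6]=∅  "bbbccbc"
  [1..7]={X3}  "bbccbcc"  orig:{}
  [0..7]={S}  "bbbccbcc"

S ∈ T[0,7] ⇒ YES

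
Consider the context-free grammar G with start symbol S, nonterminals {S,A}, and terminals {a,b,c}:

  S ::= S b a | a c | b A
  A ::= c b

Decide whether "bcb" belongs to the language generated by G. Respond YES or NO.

CNF form of G:
  S -> S X3 | T1 A | T2 T0
  A -> T0 T1
  T0 -> c
  T1 -> b
  T2 -> a
  X3 -> T1 T2

Fill CYK table bottom-up:
  T[0,0] 'b' = {T1}  orig:{}
  T[1,1] 'c' = {T0}  orig:{}
  T[2,2] 'b' = {T1}  orig:{}
  T[0,1] 'bc' = ∅
  T[1,2] 'cb' = {A}
  T[0,2] 'bcb' = {S}

S ∈ T[0,2] ⇒ YES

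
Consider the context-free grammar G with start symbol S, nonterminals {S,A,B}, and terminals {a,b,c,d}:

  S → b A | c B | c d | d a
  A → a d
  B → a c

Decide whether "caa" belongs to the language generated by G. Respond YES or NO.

Convert to CNF:
  S -> T1 T0 | T2 B | T2 T1 | T3 A
  A -> T0 T1
  B -> T0 T2
  T0 -> a
  T1 -> d
  T2 -> c
  T3 -> b

Fill CYK table bottom-up:
  [0..0]={T2}  "c"  orig:{}
  [1..1]={T0}  "a"  orig:{}
  [2..2]={T0}  "a"  orig:{}
  [0..1]=∅  "ca"
  [1..2]=∅  "aa"
  [0..2]=∅  "caa"

S ∉ T[0,2] ⇒ NO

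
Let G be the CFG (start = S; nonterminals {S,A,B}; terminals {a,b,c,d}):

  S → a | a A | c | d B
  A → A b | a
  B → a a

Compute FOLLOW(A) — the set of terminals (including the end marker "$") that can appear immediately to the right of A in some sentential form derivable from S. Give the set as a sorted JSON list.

Compute FIRST by fixpoint:
iter 1:
  A via A→a: +{a}
  B via B→a a: +{a}
  S via S→a: +{a}
  S via S→c: +{c}
  S via S→d B: +{d}
  S: {a,c,d}  A: {a}  B: {a}
iter 2: done
  S: {a,c,d}  A: {a}  B: {a}

Compute FOLLOW by fixpoint:
FOLLOW(S) := {$}
round 1:
  A→A b: FOLLOW(A) ⊇ FIRST(b) = {b}; new: +{b}
  S→a A: FOLLOW(A) ⊇ FOLLOW(S) ⊇ {$}; new: +{$}
  S→d B: FOLLOW(B) ⊇ FOLLOW(S) ⊇ {$}; new: +{$}
  FOLLOW(S)={$}  FOLLOW(A)={$,b}  FOLLOW(B)={$}
round 2: (no change)
  FOLLOW(S)={$}  FOLLOW(A)={$,b}  FOLLOW(B)={$}

FOLLOW(A) = ["$", "b"]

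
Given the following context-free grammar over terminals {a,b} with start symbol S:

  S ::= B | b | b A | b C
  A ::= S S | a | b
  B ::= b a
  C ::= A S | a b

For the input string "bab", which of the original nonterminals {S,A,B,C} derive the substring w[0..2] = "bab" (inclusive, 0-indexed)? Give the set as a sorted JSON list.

Convert to CNF:
  S -> T0 A | T0 C | T0 T1 | b
  A -> S S | a | b
  B -> T0 T1
  C -> A S | T1 T0
  T0 -> b
  T1 -> a

CYK table (by increasing span) (cells [i..j] with 0 ≤ i ≤ j ≤ 2 only):
  cell(0,0) b: {A,S,T0}  orig:{A,S}
  cell(1,1) a: {A,T1}  orig:{A}
  cell(2,2) b: {A,S,T0}  orig:{A,S}
  cell(0,1) ba: {B,S}
  cell(1,2) ab: {C}
  cell(0,2) bab: {A,S}

Original NTs in T[0,2] deriving "bab": ["A", "S"]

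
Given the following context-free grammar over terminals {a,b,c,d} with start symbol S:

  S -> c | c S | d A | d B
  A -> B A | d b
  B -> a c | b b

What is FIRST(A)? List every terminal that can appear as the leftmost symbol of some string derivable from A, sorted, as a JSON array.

FIRST sets, iterate to fixpoint:
pass 1:
  A via A→d b: +{d}
  B via B→a c: +{a}
  B via B→b b: +{b}
  S via S→c: +{c}
  S via S→d A: +{d}
  S: {c,d}  A: {d}  B: {a,b}
pass 2:
  A via A→B A: +{a,b}
  S: {c,d}  A: {a,b,d}  B: {a,b}
pass 3: (no change)
  S: {c,d}  A: {a,b,d}  B: {a,b}

FIRST(A) = ["a", "b", "d"]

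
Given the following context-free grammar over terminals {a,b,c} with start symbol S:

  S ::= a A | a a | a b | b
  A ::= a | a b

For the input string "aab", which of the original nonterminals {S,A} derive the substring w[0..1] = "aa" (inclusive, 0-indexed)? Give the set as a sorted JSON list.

Convert to CNF:
  S -> T0 A | T0 T0 | T0 T1 | b
  A -> T0 T1 | a
  T0 -> a
  T1 -> b

CYK table (by increasing span) (cells [i..j] with 0 ≤ i ≤ j ≤ 1 only):
  [0..0]={A,T0}  "a"  orig:{A}
  [1..1]={A,T0}  "a"  orig:{A}
  [0..1]={S}  "aa"

Original NTs in T[0,1] deriving "aa": ["S"]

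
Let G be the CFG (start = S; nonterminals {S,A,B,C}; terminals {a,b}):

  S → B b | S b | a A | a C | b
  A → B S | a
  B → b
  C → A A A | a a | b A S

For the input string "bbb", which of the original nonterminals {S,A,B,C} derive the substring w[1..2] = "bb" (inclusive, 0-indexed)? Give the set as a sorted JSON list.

CNF form of G:
  S -> B T1 | S T1 | T0 A | T0 C | b
  A -> B S | a
  B -> b
  C -> A X2 | T0 T0 | T1 X3
  T0 -> a
  T1 -> b
  X2 -> A A
  X3 -> A S

CYK table (by increasing span) — only the sub-triangle for w[1..2]:
  T[1,1] 'b' = {B,S,T1}  orig:{B,S}
  T[2,2] 'b' = {B,S,T1}  orig:{B,S}
  T[1,2] 'bb' = {A,S}

Original NTs in T[1,2] deriving "bb": ["A", "S"]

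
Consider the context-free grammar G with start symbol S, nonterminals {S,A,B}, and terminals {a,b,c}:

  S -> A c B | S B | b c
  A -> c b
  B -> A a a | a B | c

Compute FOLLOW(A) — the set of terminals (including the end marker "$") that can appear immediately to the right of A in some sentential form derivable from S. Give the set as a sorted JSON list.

FIRST sets, iterate to fixpoint:
iter 1:
  A via A→c b: +{c}
  B via B→A a a: +{c}
  B via B→a B: +{a}
  S via S→A c B: +{c}
  S via S→b c: +{b}
  S: {b,c}  A: {c}  B: {a,c}
iter 2: (stable)
  S: {b,c}  A: {c}  B: {a,c}

FOLLOW iteration:
seed FOLLOW(S) with $
iter 1:
  B→A a a: FOLLOW(A) ⊇ FIRST(a) = {a}; new: +{a}
  S→A c B: FOLLOW(A) ⊇ FIRST(c) = {c}; new: +{c}
  S→A c B: FOLLOW(B) ⊇ FOLLOW(S) ⊇ {$}; new: +{$}
  S→S B: FOLLOW(S) ⊇ FIRST(B) = {a,c}; new: +{a,c}
  S→S B: FOLLOW(B) ⊇ FOLLOW(S) ⊇ {$,a,c}; new: +{a,c}
  S: {$,a,c}  A: {a,c}  B: {$,a,c}
iter 2: (no change)
  S: {$,a,c}  A: {a,c}  B: {$,a,c}

FOLLOW(A) = ["a", "c"]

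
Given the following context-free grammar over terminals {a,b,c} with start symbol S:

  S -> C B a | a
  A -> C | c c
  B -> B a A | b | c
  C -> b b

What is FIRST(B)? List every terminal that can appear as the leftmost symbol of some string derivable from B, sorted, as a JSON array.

FIRST sets, iterate to fixpoint:
[1]
  A via A→c c: +{c}
  B via B→b: +{b}
  B via B→c: +{c}
  C via C→b b: +{b}
  S via S→C B a: +{b}
  S via S→a: +{a}
  S: {a,b}  A: {c}  B: {b,c}  C: {b}
[2]
  A via A→C: +{b}
  S: {a,b}  A: {b,c}  B: {b,c}  C: {b}
[3] (stable)
  S: {a,b}  A: {b,c}  B: {b,c}  C: {b}

FIRST(B) = ["b", "c"]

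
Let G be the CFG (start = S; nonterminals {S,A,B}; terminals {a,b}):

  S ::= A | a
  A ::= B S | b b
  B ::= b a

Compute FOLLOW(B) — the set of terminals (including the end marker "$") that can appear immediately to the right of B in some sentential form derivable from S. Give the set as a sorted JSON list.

FIRST sets, iterate to fixpoint:
pass 1:
  A via A→b b: +{b}
  B via B→b a: +{b}
  S via S→A: +{b}
  S via S→a: +{a}
  FIRST(S)={a,b}  FIRST(A)={b}  FIRST(B)={b}
pass 2: done
  FIRST(S)={a,b}  FIRST(A)={b}  FIRST(B)={b}

FOLLOW iteration:
seed FOLLOW(S) with $
pass 1:
  A→B S: FOLLOW(B) ⊇ FIRST(S) = {a,b}; new: +{a,b}
  S→A: FOLLOW(A) ⊇ FOLLOW(S) ⊇ {$}; new: +{$}
  S: {$}  A: {$}  B: {a,b}
pass 2: (no change)
  S: {$}  A: {$}  B: {a,b}

FOLLOW(B) = ["a", "b"]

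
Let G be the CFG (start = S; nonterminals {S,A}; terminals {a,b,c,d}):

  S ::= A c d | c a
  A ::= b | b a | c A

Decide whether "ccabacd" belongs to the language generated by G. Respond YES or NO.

CNF form of G:
  S -> A X4 | T2 T1
  A -> T0 T1 | T2 A | b
  T0 -> b
  T1 -> a
  T2 -> c
  T3 -> d
  X4 -> T2 T3

Fill CYK table bottom-up:
  cell(0,0) c: {T2}  orig:{}
  cell(1,1) c: {T2}  orig:{}
  cell(2,2) a: {T1}  orig:{}
  cell(3,3) b: {A,T0}  orig:{A}
  cell(4,4) a: {T1}  orig:{}
  cell(5,5) c: {T2}  orig:{}
  cell(6,6) d: {T3}  orig:{}
  cell(0,1) cc: ∅
  cell(1,2) ca: {S}
  cell(2,3) ab: ∅
  cell(3,4) ba: {A}
  cell(4,5) ac: ∅
  cell(5,6) cd: {X4}  orig:{}
  cell(0,2) cca: ∅
  cell(1,3) cab: ∅
  cell(2,4) aba: ∅
  cell(3,5) bac: ∅
  cell(4,6) acd: ∅
  cell(0,3) ccab: ∅
  cell(1,4) caba: ∅
  cell(2,5) abac: ∅
  cell(3,6) bacd: {S}
  cell(0,4) ccaba: ∅
  cell(1,5) cabac: ∅
  cell(2,6) abacd: ∅
  cell(0,5) ccabac: ∅
  cell(1,6) cabacd: ∅
  cell(0,6) ccabacd: ∅

S ∉ T[0,6] ⇒ NO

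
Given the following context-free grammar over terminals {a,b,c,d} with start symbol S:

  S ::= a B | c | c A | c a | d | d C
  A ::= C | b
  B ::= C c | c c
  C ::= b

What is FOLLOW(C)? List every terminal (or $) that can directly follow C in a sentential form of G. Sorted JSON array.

FIRST sets, iterate to fixpoint:
round 1:
  A via A→b: +{b}
  B via B→c c: +{c}
  C via C→b: +{b}
  S via S→a B: +{a}
  S via S→c: +{c}
  S via S→d: +{d}
  FIRST[S]={a,c,d}  FIRST[A]={b}  FIRST[B]={c}  FIRST[C]={b}
round 2:
  B via B→C c: +{b}
  FIRST[S]={a,c,d}  FIRST[A]={b}  FIRST[B]={b,c}  FIRST[C]={b}
round 3: — fixpoint
  FIRST[S]={a,c,d}  FIRST[A]={b}  FIRST[B]={b,c}  FIRST[C]={b}

Compute FOLLOW by fixpoint:
initialize: $ ∈ FOLLOW(S)
pass 1:
  B→C c: FOLLOW(C) ⊇ FIRST(c) = {c}; new: +{c}
  S→a B: FOLLOW(B) ⊇ FOLLOW(S) ⊇ {$}; new: +{$}
  S→c A: FOLLOW(A) ⊇ FOLLOW(S) ⊇ {$}; new: +{$}
  S→d C: FOLLOW(C) ⊇ FOLLOW(S) ⊇ {$}; new: +{$}
  S: {$}  A: {$}  B: {$}  C: {$,c}
pass 2: (no change)
  S: {$}  A: {$}  B: {$}  C: {$,c}

FOLLOW(C) = ["$", "c"]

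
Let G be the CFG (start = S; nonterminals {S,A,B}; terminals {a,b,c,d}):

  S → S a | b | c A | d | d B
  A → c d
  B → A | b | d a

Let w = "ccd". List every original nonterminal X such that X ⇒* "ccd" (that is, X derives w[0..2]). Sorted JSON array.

Convert to CNF:
  S -> S T2 | T0 A | T1 B | b | d
  A -> T0 T1
  B -> T0 T1 | T1 T2 | b
  T0 -> c
  T1 -> d
  T2 -> a

CYK fill — only the sub-triangle for w[0..2]:
  T[0,0] 'c' = {T0}  orig:{}
  T[1,1] 'c' = {T0}  orig:{}
  T[2,2] 'd' = {S,T1}  orig:{S}
  T[0,1] 'cc' = ∅
  T[1,2] 'cd' = {A,B}
  T[0,2] 'ccd' = {S}

Original NTs in T[0,2] deriving "ccd": ["S"]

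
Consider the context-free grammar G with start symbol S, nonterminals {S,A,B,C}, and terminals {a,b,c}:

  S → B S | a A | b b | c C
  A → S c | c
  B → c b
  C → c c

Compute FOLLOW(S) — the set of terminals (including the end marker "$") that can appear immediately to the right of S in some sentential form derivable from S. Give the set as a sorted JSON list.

FIRST iteration:
iter 1:
  A via A→c: +{c}
  B via B→c b: +{c}
  C via C→c c: +{c}
  S via S→B S: +{c}
  S via S→a A: +{a}
  S via S→b b: +{b}
  FIRST[S]={a,b,c}  FIRST[A]={c}  FIRST[B]={c}  FIRST[C]={c}
iter 2:
  A via A→S c: +{a,b}
  FIRST[S]={a,b,c}  FIRST[A]={a,b,c}  FIRST[B]={c}  FIRST[C]={c}
iter 3: — fixpoint
  FIRST[S]={a,b,c}  FIRST[A]={a,b,c}  FIRST[B]={c}  FIRST[C]={c}

FOLLOW sets:
FOLLOW(S) := {$}
iter 1:
  A→S c: FOLLOW(S) ⊇ FIRST(c) = {c}; new: +{c}
  S→B S: FOLLOW(B) ⊇ FIRST(S) = {a,b,c}; new: +{a,b,c}
  S→a A: FOLLOW(A) ⊇ FOLLOW(S) ⊇ {$,c}; new: +{$,c}
  S→c C: FOLLOW(C) ⊇ FOLLOW(S) ⊇ {$,c}; new: +{$,c}
  FOLLOW(S)={$,c}  FOLLOW(A)={$,c}  FOLLOW(B)={a,b,c}  FOLLOW(C)={$,c}
iter 2: (stable)
  FOLLOW(S)={$,c}  FOLLOW(A)={$,c}  FOLLOW(B)={a,b,c}  FOLLOW(C)={$,c}

FOLLOW(S) = ["$", "c"]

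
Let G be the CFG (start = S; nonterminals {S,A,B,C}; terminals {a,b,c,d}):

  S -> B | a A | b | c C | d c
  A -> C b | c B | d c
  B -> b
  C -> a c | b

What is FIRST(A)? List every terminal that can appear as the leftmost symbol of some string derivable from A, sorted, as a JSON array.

FIRST iteration:
pass 1:
  A via A→c B: +{c}
  A via A→d c: +{d}
  B via B→b: +{b}
  C via C→a c: +{a}
  C via C→b: +{b}
  S via S→B: +{b}
  S via S→a A: +{a}
  S via S→c C: +{c}
  S via S→d c: +{d}
  FIRST(S)={a,b,c,d}  FIRST(A)={c,d}  FIRST(B)={b}  FIRST(C)={a,b}
pass 2:
  A via A→C b: +{a,b}
  FIRST(S)={a,b,c,d}  FIRST(A)={a,b,c,d}  FIRST(B)={b}  FIRST(C)={a,b}
pass 3: (stable)
  FIRST(S)={a,b,c,d}  FIRST(A)={a,b,c,d}  FIRST(B)={b}  FIRST(C)={a,b}

FIRST(A) = ["a", "b", "c", "d"]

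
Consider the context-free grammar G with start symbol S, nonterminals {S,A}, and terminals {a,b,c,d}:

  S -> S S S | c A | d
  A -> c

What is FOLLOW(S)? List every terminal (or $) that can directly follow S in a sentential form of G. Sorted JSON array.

FIRST sets, iterate to fixpoint:
round 1:
  A via A→c: +{c}
  S via S→c A: +{c}
  S via S→d: +{d}
  FIRST[S]={c,d}  FIRST[A]={c}
round 2: (stable)
  FIRST[S]={c,d}  FIRST[A]={c}

FOLLOW sets:
FOLLOW(S) := {$}
iter 1:
  S→S S S: FOLLOW(S) ⊇ FIRST(S) = {c,d}; new: +{c,d}
  S→c A: FOLLOW(A) ⊇ FOLLOW(S) ⊇ {$,c,d}; new: +{$,c,d}
  FOLLOW(S)={$,c,d}  FOLLOW(A)={$,c,d}
iter 2: done
  FOLLOW(S)={$,c,d}  FOLLOW(A)={$,c,d}

FOLLOW(S) = ["$", "c", "d"]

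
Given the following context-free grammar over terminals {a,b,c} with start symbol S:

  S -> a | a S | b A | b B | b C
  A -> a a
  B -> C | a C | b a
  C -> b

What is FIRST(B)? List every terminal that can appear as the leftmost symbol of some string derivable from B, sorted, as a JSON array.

FIRST sets, iterate to fixpoint:
[1]
  A via A→a a: +{a}
  B via B→a C: +{a}
  B via B→b a: +{b}
  C via C→b: +{b}
  S via S→a: +{a}
  S via S→b A: +{b}
  FIRST(S)={a,b}  FIRST(A)={a}  FIRST(B)={a,b}  FIRST(C)={b}
[2] — fixpoint
  FIRST(S)={a,b}  FIRST(A)={a}  FIRST(B)={a,b}  FIRST(C)={b}

FIRST(B) = ["a", "b"]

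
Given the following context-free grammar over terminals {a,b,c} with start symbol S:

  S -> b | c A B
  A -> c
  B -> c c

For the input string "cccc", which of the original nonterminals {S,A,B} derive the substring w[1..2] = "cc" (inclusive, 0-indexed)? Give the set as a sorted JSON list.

CNF form of G:
  S -> T0 X1 | b
  A -> c
  B -> T0 T0
  T0 -> c
  X1 -> A B

Fill CYK table bottom-up (cells [i..j] with 1 ≤ i ≤ j ≤ 2 only):
  T[1,1] 'c' = {A,T0}  orig:{A}
  T[2,2] 'c' = {A,T0}  orig:{A}
  T[1,2] 'cc' = {B}

Original NTs in T[1,2] deriving "cc": ["B"]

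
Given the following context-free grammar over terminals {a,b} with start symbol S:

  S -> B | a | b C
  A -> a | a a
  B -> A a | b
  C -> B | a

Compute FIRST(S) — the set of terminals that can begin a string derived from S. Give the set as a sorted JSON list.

FIRST iteration:
round 1:
  A via A→a: +{a}
  B via B→A a: +{a}
  B via B→b: +{b}
  C via C→B: +{a,b}
  S via S→B: +{a,b}
  FIRST[S]={a,b}  FIRST[A]={a}  FIRST[B]={a,b}  FIRST[C]={a,b}
round 2: — fixpoint
  FIRST[S]={a,b}  FIRST[A]={a}  FIRST[B]={a,b}  FIRST[C]={a,b}

FIRST(S) = ["a", "b"]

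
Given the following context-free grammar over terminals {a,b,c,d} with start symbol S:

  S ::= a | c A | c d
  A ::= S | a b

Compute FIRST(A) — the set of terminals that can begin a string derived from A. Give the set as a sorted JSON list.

FIRST sets, iterate to fixpoint:
round 1:
  A via A→a b: +{a}
  S via S→a: +{a}
  S via S→c A: +{c}
  S: {a,c}  A: {a}
round 2:
  A via A→S: +{c}
  S: {a,c}  A: {a,c}
round 3: — fixpoint
  S: {a,c}  A: {a,c}

FIRST(A) = ["a", "c"]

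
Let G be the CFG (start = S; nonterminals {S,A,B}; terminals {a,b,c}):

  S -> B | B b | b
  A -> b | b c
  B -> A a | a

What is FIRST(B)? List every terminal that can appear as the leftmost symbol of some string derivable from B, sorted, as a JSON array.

Compute FIRST by fixpoint:
pass 1:
  A via A→b: +{b}
  B via B→A a: +{b}
  B via B→a: +{a}
  S via S→B: +{a,b}
  FIRST(S)={a,b}  FIRST(A)={b}  FIRST(B)={a,b}
pass 2: (stable)
  FIRST(S)={a,b}  FIRST(A)={b}  FIRST(B)={a,b}

FIRST(B) = ["a", "b"]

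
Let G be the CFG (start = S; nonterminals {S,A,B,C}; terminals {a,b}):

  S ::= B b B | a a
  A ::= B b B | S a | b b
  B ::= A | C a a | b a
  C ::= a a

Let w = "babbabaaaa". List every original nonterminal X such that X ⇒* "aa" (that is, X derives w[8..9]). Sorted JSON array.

Convert to CNF:
  S -> B X5 | T1 T1
  A -> B X2 | S T1 | T0 T0
  B -> B X3 | C X4 | S T1 | T0 T0 | T0 T1
  C -> T1 T1
  T0 -> b
  T1 -> a
  X2 -> T0 B
  X3 -> T0 B
  X4 -> T1 T1
  X5 -> T0 B

CYK fill (cells [i..j] with 8 ≤ i ≤ j ≤ 9 only):
  T[8,8] 'a' = {T1}  orig:{}
  T[9,9] 'a' = {T1}  orig:{}
  T[8,9] 'aa' = {C,S,X4}  orig:{C,S}

Original NTs in T[8,9] deriving "aa": ["C", "S"]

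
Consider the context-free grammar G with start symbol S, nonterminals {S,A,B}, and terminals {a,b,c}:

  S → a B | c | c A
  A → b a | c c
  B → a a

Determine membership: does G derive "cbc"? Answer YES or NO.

CNF form of G:
  S -> T1 B | T2 A | c
  A -> T0 T1 | T2 T2
  B -> T1 T1
  T0 -> b
  T1 -> a
  T2 -> c

CYK table (by increasing span):
  T[0,0] 'c' = {S,T2}  orig:{S}
  T[1,1] 'b' = {T0}  orig:{}
  T[2,2] 'c' = {S,T2}  orig:{S}
  T[0,1] 'cb' = ∅
  T[1,2] 'bc' = ∅
  T[0,2] 'cbc' = ∅

S ∉ T[0,2] ⇒ NO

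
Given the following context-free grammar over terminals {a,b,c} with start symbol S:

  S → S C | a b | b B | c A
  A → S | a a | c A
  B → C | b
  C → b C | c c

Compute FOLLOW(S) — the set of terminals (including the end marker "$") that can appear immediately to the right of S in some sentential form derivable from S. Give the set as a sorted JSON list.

FIRST sets, iterate to fixpoint:
[1]
  A via A→a a: +{a}
  A via A→c A: +{c}
  B via B→b: +{b}
  C via C→b C: +{b}
  C via C→c c: +{c}
  S via S→a b: +{a}
  S via S→b B: +{b}
  S via S→c A: +{c}
  FIRST(S)={a,b,c}  FIRST(A)={a,c}  FIRST(B)={b}  FIRST(C)={b,c}
[2]
  A via A→S: +{b}
  B via B→C: +{c}
  FIRST(S)={a,b,c}  FIRST(A)={a,b,c}  FIRST(B)={b,c}  FIRST(C)={b,c}
[3] — fixpoint
  FIRST(S)={a,b,c}  FIRST(A)={a,b,c}  FIRST(B)={b,c}  FIRST(C)={b,c}

FOLLOW iteration:
FOLLOW(S) := {$}
round 1:
  S→S C: FOLLOW(S) ⊇ FIRST(C) = {b,c}; new: +{b,c}
  S→S C: FOLLOW(C) ⊇ FOLLOW(S) ⊇ {$,b,c}; new: +{$,b,c}
  S→b B: FOLLOW(B) ⊇ FOLLOW(S) ⊇ {$,b,c}; new: +{$,b,c}
  S→c A: FOLLOW(A) ⊇ FOLLOW(S) ⊇ {$,b,c}; new: +{$,b,c}
  FOLLOW(S)={$,b,c}  FOLLOW(A)={$,b,c}  FOLLOW(B)={$,b,c}  FOLLOW(C)={$,b,c}
round 2: done
  FOLLOW(S)={$,b,c}  FOLLOW(A)={$,b,c}  FOLLOW(B)={$,b,c}  FOLLOW(C)={$,b,c}

FOLLOW(S) = ["$", "b", "c"]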